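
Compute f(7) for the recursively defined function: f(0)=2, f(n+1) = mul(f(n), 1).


f(0) = 2
f(1) = mul(f(0), 1) = mul(2, 1) = 2
f(2) = mul(f(1), 1) = mul(2, 1) = 2
f(3) = mul(f(2), 1) = mul(2, 1) = 2
f(4) = mul(f(3), 1) = mul(2, 1) = 2
f(5) = mul(f(4), 1) = mul(2, 1) = 2
f(6) = mul(f(5), 1) = mul(2, 1) = 2
f(7) = mul(f(6), 1) = mul(2, 1) = 2


2


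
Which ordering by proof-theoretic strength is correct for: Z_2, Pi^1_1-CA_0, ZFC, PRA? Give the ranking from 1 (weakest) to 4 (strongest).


Ordering by consistency strength:
1. PRA
2. Pi^1_1-CA_0
3. Z_2
4. ZFC


Z_2=3, Pi^1_1-CA_0=2, ZFC=4, PRA=1


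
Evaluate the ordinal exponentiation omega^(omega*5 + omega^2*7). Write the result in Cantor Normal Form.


omega^(omega*5 + omega^2*7):
In ordinal addition a term is absorbed by a following term of strictly larger exponent: 1 < 2, so omega*5 + omega^2*7 = omega^2*7.
omega raised to a CNF ordinal is a single CNF term: Result = omega^(omega^2*7)

omega^(omega^2*7)


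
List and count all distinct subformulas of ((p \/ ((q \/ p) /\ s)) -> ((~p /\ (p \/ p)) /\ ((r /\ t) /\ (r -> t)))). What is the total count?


Formula: ((p \/ ((q \/ p) /\ s)) -> ((~p /\ (p \/ p)) /\ ((r /\ t) /\ (r -> t))))
Subformulas found:
  1. r
  2. q
  3. s
  4. t
  5. p
  6. ~p
  7. (p \/ p)
  8. (q \/ p)
  9. (r -> t)
  10. (r /\ t)
  11. ((q \/ p) /\ s)
  12. (~p /\ (p \/ p))
  13. (p \/ ((q \/ p) /\ s))
  14. ((r /\ t) /\ (r -> t))
  15. ((~p /\ (p \/ p)) /\ ((r /\ t) /\ (r -> t)))
  16. ((p \/ ((q \/ p) /\ s)) -> ((~p /\ (p \/ p)) /\ ((r /\ t) /\ (r -> t))))
Total distinct subformulas = 16

16


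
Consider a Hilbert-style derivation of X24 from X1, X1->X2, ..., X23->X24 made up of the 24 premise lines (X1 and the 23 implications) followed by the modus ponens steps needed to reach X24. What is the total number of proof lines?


We have 24 premise lines: X1 and 23 implications.
Each implication is detached once by MP, giving 23 MP lines.
24 premise lines + 23 MP lines = 47 total lines.

47


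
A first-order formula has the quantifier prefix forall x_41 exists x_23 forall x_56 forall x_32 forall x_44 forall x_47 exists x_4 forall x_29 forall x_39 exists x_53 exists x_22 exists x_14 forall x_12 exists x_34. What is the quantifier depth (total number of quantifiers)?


Quantifier prefix has 14 quantifier symbols.
Quantifier depth = 14

14


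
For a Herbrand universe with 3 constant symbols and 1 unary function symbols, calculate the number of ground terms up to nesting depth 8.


Herbrand terms by depth:
Depth 0: 3 constants
Depth 1: 3 new terms (running total: 6)
Depth 2: 3 new terms (running total: 9)
Depth 3: 3 new terms (running total: 12)
Depth 4: 3 new terms (running total: 15)
Depth 5: 3 new terms (running total: 18)
Depth 6: 3 new terms (running total: 21)
Depth 7: 3 new terms (running total: 24)
Depth 8: 3 new terms (running total: 27)
Total distinct ground terms = 27

27


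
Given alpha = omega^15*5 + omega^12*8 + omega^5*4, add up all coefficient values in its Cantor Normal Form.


CNF: omega^15*5 + omega^12*8 + omega^5*4
Coefficients: 5 + 8 + 4 = 17

17


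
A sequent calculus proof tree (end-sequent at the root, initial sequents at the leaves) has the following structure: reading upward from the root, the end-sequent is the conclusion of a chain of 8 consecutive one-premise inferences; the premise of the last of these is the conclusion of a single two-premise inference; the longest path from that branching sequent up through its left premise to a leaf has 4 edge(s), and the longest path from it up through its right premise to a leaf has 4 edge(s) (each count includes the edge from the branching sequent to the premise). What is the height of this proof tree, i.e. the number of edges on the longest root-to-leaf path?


Longest path through the left premise: 4 edges (measured from the branching sequent)
Longest path through the right premise: 4 edges
Height of the subtree rooted at the branching sequent: max(4, 4) = 4
The branching sequent sits 8 edges above the root (the chain of one-premise inferences), so height = 4 + 8 = 12

12


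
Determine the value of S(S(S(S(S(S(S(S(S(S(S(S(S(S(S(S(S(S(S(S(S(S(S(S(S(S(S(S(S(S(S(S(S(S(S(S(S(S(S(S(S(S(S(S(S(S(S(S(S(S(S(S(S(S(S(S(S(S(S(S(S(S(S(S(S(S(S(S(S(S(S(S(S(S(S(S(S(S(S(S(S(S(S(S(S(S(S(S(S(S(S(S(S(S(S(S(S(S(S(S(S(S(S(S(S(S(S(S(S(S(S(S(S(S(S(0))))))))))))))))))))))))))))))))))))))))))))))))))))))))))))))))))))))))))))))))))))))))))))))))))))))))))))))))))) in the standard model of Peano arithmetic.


Counting successors applied to 0:
115 applications of S to 0 = 115

115


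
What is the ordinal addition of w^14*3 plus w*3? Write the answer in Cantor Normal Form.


Ordinal addition w^14*3 + w*3:
Leading exponent of alpha (14) > leading exponent of beta (1).
Since alpha's term has higher exponent than beta's leading term,
the sum is simply alpha followed by beta.
Result = w^14*3 + w*3

w^14*3 + w*3


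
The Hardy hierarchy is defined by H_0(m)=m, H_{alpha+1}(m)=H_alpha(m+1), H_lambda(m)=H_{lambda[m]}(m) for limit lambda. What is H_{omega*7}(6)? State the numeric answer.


H_{omega*7}(6):
For the Hardy hierarchy, H_{omega*k}(n) = 2^k * n.
2^7 = 128.
128 * 6 = 768

768


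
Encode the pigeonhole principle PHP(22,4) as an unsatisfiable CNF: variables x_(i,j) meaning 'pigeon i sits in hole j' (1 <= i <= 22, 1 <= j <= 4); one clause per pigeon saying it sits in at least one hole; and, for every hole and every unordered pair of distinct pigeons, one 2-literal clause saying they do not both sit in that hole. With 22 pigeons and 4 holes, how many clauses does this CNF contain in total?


PHP(22,4): 22 pigeons, 4 holes, 22*4 = 88 variables.
- pigeon clauses: one per pigeon -> 22 clauses
- hole clauses: 4 holes * C(22,2) = 4 * 231 -> 924 clauses
Total clauses = 22 + 924 = 946

946


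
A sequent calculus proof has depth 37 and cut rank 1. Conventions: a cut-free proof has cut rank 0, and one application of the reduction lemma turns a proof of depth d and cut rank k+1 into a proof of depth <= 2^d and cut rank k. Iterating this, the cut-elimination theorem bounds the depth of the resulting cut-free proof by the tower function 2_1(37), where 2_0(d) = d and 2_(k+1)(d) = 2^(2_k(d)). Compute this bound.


Each rank reduction sends depth d to at most 2^d; cut rank r needs r reductions.
2_0(37) = 37
2_1(37) = 2^37 = 137438953472
Cut-free depth bound = 137438953472

137438953472


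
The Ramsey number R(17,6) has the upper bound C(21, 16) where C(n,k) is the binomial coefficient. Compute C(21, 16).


R(17,6) <= C(17+6-2, 17-1) = C(21, 16)
C(21, 16) = 21! / (16! * 5!)
= 20349

20349


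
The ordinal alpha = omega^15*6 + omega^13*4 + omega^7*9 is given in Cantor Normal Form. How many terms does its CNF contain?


CNF: omega^15*6 + omega^13*4 + omega^7*9
Count the summands separated by '+':
  term 1: omega^15*6
  term 2: omega^13*4
  term 3: omega^7*9
Total terms = 3

3


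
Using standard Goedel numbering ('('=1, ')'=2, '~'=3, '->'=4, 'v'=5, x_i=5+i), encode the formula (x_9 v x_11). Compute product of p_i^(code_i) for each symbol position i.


Formula: (x_9 v x_11)
Symbol codes: [1, 14, 5, 16, 2]
Primes: [2, 3, 5, 7, 11]
p_1^1 = 2^1 = 2
p_2^14 = 3^14 = 4782969
p_3^5 = 5^5 = 3125
p_4^16 = 7^16 = 33232930569601
p_5^2 = 11^2 = 121
Product = 120207507999500156060306250

120207507999500156060306250


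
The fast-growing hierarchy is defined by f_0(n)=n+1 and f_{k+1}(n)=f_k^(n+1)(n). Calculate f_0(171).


f_0(171) = 171 + 1 = 172

172


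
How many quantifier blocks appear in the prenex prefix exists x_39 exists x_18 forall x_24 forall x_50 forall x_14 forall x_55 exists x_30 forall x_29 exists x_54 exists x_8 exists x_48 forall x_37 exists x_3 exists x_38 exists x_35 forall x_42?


Alternations = 7.
Blocks = alternations + 1 = 8

8


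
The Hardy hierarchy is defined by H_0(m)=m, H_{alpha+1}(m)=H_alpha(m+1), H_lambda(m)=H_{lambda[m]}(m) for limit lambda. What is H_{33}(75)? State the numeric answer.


H_33(75):
For finite ordinals k, H_k(n) = n + k (each successor step adds 1).
H_33(75) = 75 + 33 = 108

108


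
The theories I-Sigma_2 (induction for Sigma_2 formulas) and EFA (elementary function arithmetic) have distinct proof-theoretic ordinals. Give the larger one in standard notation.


Proof-theoretic ordinal of I-Sigma_2 (induction for Sigma_2 formulas): omega^(omega^omega)
Proof-theoretic ordinal of EFA (elementary function arithmetic): omega^3
Comparing: omega^3 < omega^(omega^omega).
The larger ordinal is omega^(omega^omega) (from I-Sigma_2 (induction for Sigma_2 formulas)).

omega^(omega^omega)


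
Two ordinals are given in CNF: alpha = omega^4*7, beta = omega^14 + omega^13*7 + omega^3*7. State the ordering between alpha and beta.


Compare term by term from highest exponent:
alpha = omega^4*7
beta = omega^14 + omega^13*7 + omega^3*7
Term 1: alpha has omega^4*7, beta has omega^14*1
Term 2: alpha has omega^0*0, beta has omega^13*7
Term 3: alpha has omega^0*0, beta has omega^3*7
Result: alpha < beta

alpha < beta


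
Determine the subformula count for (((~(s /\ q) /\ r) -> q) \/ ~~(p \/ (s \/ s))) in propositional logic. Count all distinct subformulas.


Formula: (((~(s /\ q) /\ r) -> q) \/ ~~(p \/ (s \/ s)))
Subformulas found:
  1. q
  2. s
  3. r
  4. p
  5. (s \/ s)
  6. (s /\ q)
  7. ~(s /\ q)
  8. (p \/ (s \/ s))
  9. (~(s /\ q) /\ r)
  10. ~(p \/ (s \/ s))
  11. ~~(p \/ (s \/ s))
  12. ((~(s /\ q) /\ r) -> q)
  13. (((~(s /\ q) /\ r) -> q) \/ ~~(p \/ (s \/ s)))
Total distinct subformulas = 13

13


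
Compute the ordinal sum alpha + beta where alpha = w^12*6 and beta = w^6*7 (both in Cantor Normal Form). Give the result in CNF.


Ordinal addition w^12*6 + w^6*7:
Leading exponent of alpha (12) > leading exponent of beta (6).
Since alpha's term has higher exponent than beta's leading term,
the sum is simply alpha followed by beta.
Result = w^12*6 + w^6*7

w^12*6 + w^6*7


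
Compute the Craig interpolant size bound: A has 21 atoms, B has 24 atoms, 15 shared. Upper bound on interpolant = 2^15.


Shared atoms = 15
Craig interpolant size bound = 2^15
= 32768

32768


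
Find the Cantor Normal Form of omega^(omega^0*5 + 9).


omega^(omega^0*5 + 9):
omega^0 = 1, so the exponent is 5 + 9 = 14 (finite ordinal addition).
Result = omega^14, already a single CNF term.

omega^14


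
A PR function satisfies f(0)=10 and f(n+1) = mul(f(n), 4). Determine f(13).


f(0) = 10
f(1) = mul(f(0), 4) = mul(10, 4) = 40
f(2) = mul(f(1), 4) = mul(40, 4) = 160
f(3) = mul(f(2), 4) = mul(160, 4) = 640
f(4) = mul(f(3), 4) = mul(640, 4) = 2560
f(5) = mul(f(4), 4) = mul(2560, 4) = 10240
f(6) = mul(f(5), 4) = mul(10240, 4) = 40960
f(7) = mul(f(6), 4) = mul(40960, 4) = 163840
f(8) = mul(f(7), 4) = mul(163840, 4) = 655360
f(9) = mul(f(8), 4) = mul(655360, 4) = 2621440
f(10) = mul(f(9), 4) = mul(2621440, 4) = 10485760
f(11) = mul(f(10), 4) = mul(10485760, 4) = 41943040
f(12) = mul(f(11), 4) = mul(41943040, 4) = 167772160
f(13) = mul(f(12), 4) = mul(167772160, 4) = 671088640


671088640


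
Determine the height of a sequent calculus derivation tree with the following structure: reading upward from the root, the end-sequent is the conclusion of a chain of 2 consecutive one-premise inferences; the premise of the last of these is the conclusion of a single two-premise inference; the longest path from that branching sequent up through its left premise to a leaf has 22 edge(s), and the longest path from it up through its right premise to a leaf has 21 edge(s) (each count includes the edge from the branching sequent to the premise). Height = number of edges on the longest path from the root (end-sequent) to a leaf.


Longest path through the left premise: 22 edges (measured from the branching sequent)
Longest path through the right premise: 21 edges
Height of the subtree rooted at the branching sequent: max(22, 21) = 22
The branching sequent sits 2 edges above the root (the chain of one-premise inferences), so height = 22 + 2 = 24

24


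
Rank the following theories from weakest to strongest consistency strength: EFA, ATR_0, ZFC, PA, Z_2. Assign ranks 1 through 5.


Ordering by consistency strength:
1. EFA
2. PA
3. ATR_0
4. Z_2
5. ZFC


EFA=1, ATR_0=3, ZFC=5, PA=2, Z_2=4


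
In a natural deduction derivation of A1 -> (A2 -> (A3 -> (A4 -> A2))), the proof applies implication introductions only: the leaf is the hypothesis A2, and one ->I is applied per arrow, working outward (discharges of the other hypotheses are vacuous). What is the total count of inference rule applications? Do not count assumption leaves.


The formula has 4 arrows (->); its innermost consequent A2 is one of the antecedents,
so the proof starts from the hypothesis leaf A2 (not a rule application) and closes one arrow per ->I.
Building A1 -> (A2 -> (A3 -> (A4 -> A2))) therefore takes 4 nested implication introductions.
Total inference nodes = 4

4


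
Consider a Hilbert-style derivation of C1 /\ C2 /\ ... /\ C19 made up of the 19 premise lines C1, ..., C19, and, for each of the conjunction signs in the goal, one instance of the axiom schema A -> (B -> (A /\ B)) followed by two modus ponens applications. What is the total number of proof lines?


Conjoining 19 premises:
- 19 premise lines
- the goal has 18 conjunction signs; each costs 1 axiom instance + 2 MP = 3 lines: 3 * 18 = 54
Total = 19 + 54 = 73 lines.

73


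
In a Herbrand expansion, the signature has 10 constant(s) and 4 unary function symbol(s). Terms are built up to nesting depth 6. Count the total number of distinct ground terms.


Herbrand terms by depth:
Depth 0: 10 constants
Depth 1: 40 new terms (running total: 50)
Depth 2: 160 new terms (running total: 210)
Depth 3: 640 new terms (running total: 850)
Depth 4: 2560 new terms (running total: 3410)
Depth 5: 10240 new terms (running total: 13650)
Depth 6: 40960 new terms (running total: 54610)
Total distinct ground terms = 54610

54610


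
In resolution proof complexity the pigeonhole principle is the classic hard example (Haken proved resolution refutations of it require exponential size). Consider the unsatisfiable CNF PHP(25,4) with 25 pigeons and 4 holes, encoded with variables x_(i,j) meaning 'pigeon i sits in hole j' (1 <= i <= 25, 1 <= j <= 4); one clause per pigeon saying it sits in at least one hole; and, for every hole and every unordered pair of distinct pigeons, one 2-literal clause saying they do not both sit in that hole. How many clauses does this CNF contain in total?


PHP(25,4): 25 pigeons, 4 holes, 25*4 = 100 variables.
- pigeon clauses: one per pigeon -> 25 clauses
- hole clauses: 4 holes * C(25,2) = 4 * 300 -> 1200 clauses
Total clauses = 25 + 1200 = 1225

1225


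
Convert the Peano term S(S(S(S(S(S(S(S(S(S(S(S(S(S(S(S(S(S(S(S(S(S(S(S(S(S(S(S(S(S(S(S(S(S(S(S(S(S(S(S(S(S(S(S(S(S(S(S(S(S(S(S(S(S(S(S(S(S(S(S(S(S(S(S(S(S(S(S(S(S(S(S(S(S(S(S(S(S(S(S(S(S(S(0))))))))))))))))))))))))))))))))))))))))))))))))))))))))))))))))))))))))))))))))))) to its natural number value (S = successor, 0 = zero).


Counting successors applied to 0:
83 applications of S to 0 = 83

83


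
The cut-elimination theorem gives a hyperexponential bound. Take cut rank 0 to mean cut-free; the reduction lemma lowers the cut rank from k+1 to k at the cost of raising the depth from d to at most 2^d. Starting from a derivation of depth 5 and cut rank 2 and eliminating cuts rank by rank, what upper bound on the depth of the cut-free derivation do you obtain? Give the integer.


Each rank reduction sends depth d to at most 2^d; cut rank r needs r reductions.
2_0(5) = 5
2_1(5) = 2^5 = 32
2_2(5) = 2^32 = 4294967296
Cut-free depth bound = 4294967296

4294967296


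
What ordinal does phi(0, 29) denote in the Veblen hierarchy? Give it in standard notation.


phi(0, 29):
phi(0, beta) = omega^beta by definition.
phi(0, 29) = omega^29

omega^29


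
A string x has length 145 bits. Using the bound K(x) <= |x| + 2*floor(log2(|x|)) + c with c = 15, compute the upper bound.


floor(log2(145)) = 7
2 * 7 = 14
K(x) <= 145 + 14 + 15 = 174

174


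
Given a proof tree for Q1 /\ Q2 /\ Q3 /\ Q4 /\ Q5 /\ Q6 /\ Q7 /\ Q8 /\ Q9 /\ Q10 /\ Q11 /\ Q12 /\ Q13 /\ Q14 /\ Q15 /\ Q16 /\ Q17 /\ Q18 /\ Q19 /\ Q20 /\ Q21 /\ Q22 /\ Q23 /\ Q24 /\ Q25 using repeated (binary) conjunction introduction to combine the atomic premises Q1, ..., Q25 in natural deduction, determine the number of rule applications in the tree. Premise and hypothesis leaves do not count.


The target conjunction has 25 conjuncts, i.e. 24 binary /\ connectives.
Each conjunction-intro joins two pieces, so 25 atoms require 25-1 = 24 applications.
Total inference nodes = 24

24


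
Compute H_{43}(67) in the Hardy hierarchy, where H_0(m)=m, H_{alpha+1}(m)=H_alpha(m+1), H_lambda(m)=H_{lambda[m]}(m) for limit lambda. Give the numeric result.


H_43(67):
For finite ordinals k, H_k(n) = n + k (each successor step adds 1).
H_43(67) = 67 + 43 = 110

110


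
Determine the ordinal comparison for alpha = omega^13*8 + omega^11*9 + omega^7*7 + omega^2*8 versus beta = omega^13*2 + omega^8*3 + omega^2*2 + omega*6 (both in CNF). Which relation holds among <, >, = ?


Compare term by term from highest exponent:
alpha = omega^13*8 + omega^11*9 + omega^7*7 + omega^2*8
beta = omega^13*2 + omega^8*3 + omega^2*2 + omega*6
Term 1: alpha has omega^13*8, beta has omega^13*2
Term 2: alpha has omega^11*9, beta has omega^8*3
Term 3: alpha has omega^7*7, beta has omega^2*2
Term 4: alpha has omega^2*8, beta has omega^1*6
Result: alpha > beta

alpha > beta


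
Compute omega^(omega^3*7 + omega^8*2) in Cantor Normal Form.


omega^(omega^3*7 + omega^8*2):
In ordinal addition a term is absorbed by a following term of strictly larger exponent: 3 < 8, so omega^3*7 + omega^8*2 = omega^8*2.
omega raised to a CNF ordinal is a single CNF term: Result = omega^(omega^8*2)

omega^(omega^8*2)


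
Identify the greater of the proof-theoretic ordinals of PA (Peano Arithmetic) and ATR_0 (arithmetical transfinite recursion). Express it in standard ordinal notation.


Proof-theoretic ordinal of PA (Peano Arithmetic): epsilon_0
Proof-theoretic ordinal of ATR_0 (arithmetical transfinite recursion): Gamma_0
Comparing: epsilon_0 < Gamma_0.
The larger ordinal is Gamma_0 (from ATR_0 (arithmetical transfinite recursion)).

Gamma_0


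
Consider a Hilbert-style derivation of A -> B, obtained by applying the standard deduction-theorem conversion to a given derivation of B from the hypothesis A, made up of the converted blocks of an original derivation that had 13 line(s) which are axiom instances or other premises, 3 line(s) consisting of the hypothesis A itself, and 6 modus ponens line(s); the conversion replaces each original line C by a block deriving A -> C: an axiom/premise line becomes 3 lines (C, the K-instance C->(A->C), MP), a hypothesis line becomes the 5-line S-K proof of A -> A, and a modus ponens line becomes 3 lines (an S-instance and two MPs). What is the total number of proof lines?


Deduction-theorem conversion, block by block:
- 13 axiom/premise lines -> 3 lines each = 39
- 3 hypothesis lines -> 5 lines each (identity proof A->A) = 15
- 6 MP lines -> 3 lines each (S-instance, MP, MP) = 18
Total = 39 + 15 + 18 = 72 lines.

72


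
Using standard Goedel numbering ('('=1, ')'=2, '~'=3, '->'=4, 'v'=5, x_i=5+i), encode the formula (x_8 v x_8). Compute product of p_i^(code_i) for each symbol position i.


Formula: (x_8 v x_8)
Symbol codes: [1, 13, 5, 13, 2]
Primes: [2, 3, 5, 7, 11]
p_1^1 = 2^1 = 2
p_2^13 = 3^13 = 1594323
p_3^5 = 5^5 = 3125
p_4^13 = 7^13 = 96889010407
p_5^2 = 11^2 = 121
Product = 116819735665209092381250

116819735665209092381250


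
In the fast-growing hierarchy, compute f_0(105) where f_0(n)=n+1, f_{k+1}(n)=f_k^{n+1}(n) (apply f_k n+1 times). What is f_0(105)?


f_0(105) = 105 + 1 = 106

106


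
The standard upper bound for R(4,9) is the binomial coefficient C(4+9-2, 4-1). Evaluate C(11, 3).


R(4,9) <= C(4+9-2, 4-1) = C(11, 3)
C(11, 3) = 11! / (3! * 8!)
= 165

165


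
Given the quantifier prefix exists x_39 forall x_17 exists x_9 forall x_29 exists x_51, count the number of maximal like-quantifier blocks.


Alternations = 4.
Blocks = alternations + 1 = 5

5


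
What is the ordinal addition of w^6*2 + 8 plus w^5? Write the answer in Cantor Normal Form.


Ordinal addition (w^6*2 + 8) + w^5:
alpha's leading term has exponent 6 > beta's exponent 5, so it survives.
alpha's tail term has exponent 0 < beta's exponent 5, so it is absorbed by beta.
In ordinal addition, any term followed by a strictly larger-exponent term is absorbed.
Result = w^6*2 + w^5

w^6*2 + w^5


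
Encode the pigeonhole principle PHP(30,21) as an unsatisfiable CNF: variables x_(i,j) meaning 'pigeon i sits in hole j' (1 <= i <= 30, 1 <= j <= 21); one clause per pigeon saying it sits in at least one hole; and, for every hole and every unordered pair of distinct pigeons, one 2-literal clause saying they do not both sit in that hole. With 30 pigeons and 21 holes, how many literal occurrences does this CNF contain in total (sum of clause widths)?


PHP(30,21): 30 pigeons, 21 holes, 30*21 = 630 variables.
- pigeon clauses: one per pigeon -> 30 clauses of width 21 -> 630 literals
- hole clauses: 21 holes * C(30,2) = 21 * 435 -> 9135 clauses of width 2 -> 18270 literals
Total literal occurrences = 630 + 18270 = 18900

18900


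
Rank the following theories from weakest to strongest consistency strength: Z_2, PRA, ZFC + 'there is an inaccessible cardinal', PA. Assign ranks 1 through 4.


Ordering by consistency strength:
1. PRA
2. PA
3. Z_2
4. ZFC + 'there is an inaccessible cardinal'


Z_2=3, PRA=1, ZFC + 'there is an inaccessible cardinal'=4, PA=2


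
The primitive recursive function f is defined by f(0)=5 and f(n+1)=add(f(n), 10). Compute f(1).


f(0) = 5
f(1) = add(f(0), 10) = add(5, 10) = 15


15


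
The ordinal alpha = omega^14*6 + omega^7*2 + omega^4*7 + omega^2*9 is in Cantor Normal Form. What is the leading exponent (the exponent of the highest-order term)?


CNF: omega^14*6 + omega^7*2 + omega^4*7 + omega^2*9
The leading term is omega^14*6, which has exponent 14.

14


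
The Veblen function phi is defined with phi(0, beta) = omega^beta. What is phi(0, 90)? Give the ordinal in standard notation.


phi(0, 90):
phi(0, beta) = omega^beta by definition.
phi(0, 90) = omega^90

omega^90


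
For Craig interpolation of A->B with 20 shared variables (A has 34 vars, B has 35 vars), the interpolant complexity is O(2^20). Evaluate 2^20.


Shared atoms = 20
Craig interpolant size bound = 2^20
= 1048576

1048576


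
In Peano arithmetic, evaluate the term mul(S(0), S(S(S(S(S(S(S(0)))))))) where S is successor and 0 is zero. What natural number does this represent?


mul(S^1(0), S^7(0)):
S^1(0) = 1
S^7(0) = 7
1 * 7 = 7

7


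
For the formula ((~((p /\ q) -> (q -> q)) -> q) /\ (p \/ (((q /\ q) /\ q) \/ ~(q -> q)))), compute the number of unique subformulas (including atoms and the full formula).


Formula: ((~((p /\ q) -> (q -> q)) -> q) /\ (p \/ (((q /\ q) /\ q) \/ ~(q -> q))))
Subformulas found:
  1. q
  2. p
  3. (q -> q)
  4. (p /\ q)
  5. (q /\ q)
  6. ~(q -> q)
  7. ((q /\ q) /\ q)
  8. ((p /\ q) -> (q -> q))
  9. ~((p /\ q) -> (q -> q))
  10. (((q /\ q) /\ q) \/ ~(q -> q))
  11. (~((p /\ q) -> (q -> q)) -> q)
  12. (p \/ (((q /\ q) /\ q) \/ ~(q -> q)))
  13. ((~((p /\ q) -> (q -> q)) -> q) /\ (p \/ (((q /\ q) /\ q) \/ ~(q -> q))))
Total distinct subformulas = 13

13


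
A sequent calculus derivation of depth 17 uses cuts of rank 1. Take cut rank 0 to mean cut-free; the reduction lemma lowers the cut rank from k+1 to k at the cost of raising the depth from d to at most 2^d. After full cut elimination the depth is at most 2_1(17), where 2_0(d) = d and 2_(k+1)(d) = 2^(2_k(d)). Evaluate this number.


Each rank reduction sends depth d to at most 2^d; cut rank r needs r reductions.
2_0(17) = 17
2_1(17) = 2^17 = 131072
Cut-free depth bound = 131072

131072


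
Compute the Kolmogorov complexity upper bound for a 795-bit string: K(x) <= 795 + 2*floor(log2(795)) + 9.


floor(log2(795)) = 9
2 * 9 = 18
K(x) <= 795 + 18 + 9 = 822

822


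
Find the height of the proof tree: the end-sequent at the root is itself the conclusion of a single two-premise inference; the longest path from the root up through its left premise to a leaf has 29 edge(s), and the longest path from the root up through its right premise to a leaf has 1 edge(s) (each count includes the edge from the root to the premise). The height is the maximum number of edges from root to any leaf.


Longest path through the left premise: 29 edges (measured from the branching sequent)
Longest path through the right premise: 1 edges
Height of the subtree rooted at the branching sequent: max(29, 1) = 29
The branching sequent is the root itself.
Total height = 29

29


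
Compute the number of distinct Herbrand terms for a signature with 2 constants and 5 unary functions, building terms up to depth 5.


Herbrand terms by depth:
Depth 0: 2 constants
Depth 1: 10 new terms (running total: 12)
Depth 2: 50 new terms (running total: 62)
Depth 3: 250 new terms (running total: 312)
Depth 4: 1250 new terms (running total: 1562)
Depth 5: 6250 new terms (running total: 7812)
Total distinct ground terms = 7812

7812


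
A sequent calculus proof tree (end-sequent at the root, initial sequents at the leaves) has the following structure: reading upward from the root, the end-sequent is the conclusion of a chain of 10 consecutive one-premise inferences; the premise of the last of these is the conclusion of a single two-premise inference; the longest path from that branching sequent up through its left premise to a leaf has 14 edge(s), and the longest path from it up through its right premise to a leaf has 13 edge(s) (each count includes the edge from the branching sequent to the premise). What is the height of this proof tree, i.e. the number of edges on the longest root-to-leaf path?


Longest path through the left premise: 14 edges (measured from the branching sequent)
Longest path through the right premise: 13 edges
Height of the subtree rooted at the branching sequent: max(14, 13) = 14
The branching sequent sits 10 edges above the root (the chain of one-premise inferences), so height = 14 + 10 = 24

24


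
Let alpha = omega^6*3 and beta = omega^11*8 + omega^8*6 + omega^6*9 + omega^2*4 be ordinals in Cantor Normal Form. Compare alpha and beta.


Compare term by term from highest exponent:
alpha = omega^6*3
beta = omega^11*8 + omega^8*6 + omega^6*9 + omega^2*4
Term 1: alpha has omega^6*3, beta has omega^11*8
Term 2: alpha has omega^0*0, beta has omega^8*6
Term 3: alpha has omega^0*0, beta has omega^6*9
Term 4: alpha has omega^0*0, beta has omega^2*4
Result: alpha < beta

alpha < beta


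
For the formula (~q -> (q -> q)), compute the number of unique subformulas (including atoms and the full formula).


Formula: (~q -> (q -> q))
Subformulas found:
  1. q
  2. ~q
  3. (q -> q)
  4. (~q -> (q -> q))
Total distinct subformulas = 4

4


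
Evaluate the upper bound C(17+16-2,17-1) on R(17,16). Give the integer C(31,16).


R(17,16) <= C(17+16-2, 17-1) = C(31, 16)
C(31, 16) = 31! / (16! * 15!)
= 300540195

300540195


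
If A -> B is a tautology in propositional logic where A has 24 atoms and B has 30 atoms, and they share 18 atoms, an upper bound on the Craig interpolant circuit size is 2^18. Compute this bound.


Shared atoms = 18
Craig interpolant size bound = 2^18
= 262144

262144


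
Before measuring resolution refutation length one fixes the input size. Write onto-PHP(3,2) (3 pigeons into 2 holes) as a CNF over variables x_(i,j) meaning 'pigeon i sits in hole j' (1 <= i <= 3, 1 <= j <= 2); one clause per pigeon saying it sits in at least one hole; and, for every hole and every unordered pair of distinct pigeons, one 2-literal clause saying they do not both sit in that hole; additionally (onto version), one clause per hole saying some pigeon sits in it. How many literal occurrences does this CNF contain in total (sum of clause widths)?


onto-PHP(3,2): 3 pigeons, 2 holes, 3*2 = 6 variables.
- pigeon clauses: one per pigeon -> 3 clauses of width 2 -> 6 literals
- hole clauses: 2 holes * C(3,2) = 2 * 3 -> 6 clauses of width 2 -> 12 literals
- onto clauses: one per hole -> 2 clauses of width 3 -> 6 literals
Total literal occurrences = 6 + 12 + 6 = 24

24


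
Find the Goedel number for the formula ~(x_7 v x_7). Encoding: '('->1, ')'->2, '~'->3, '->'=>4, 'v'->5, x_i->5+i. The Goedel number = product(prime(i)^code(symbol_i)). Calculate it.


Formula: ~(x_7 v x_7)
Symbol codes: [3, 1, 12, 5, 12, 2]
Primes: [2, 3, 5, 7, 11, 13]
p_1^3 = 2^3 = 8
p_2^1 = 3^1 = 3
p_3^12 = 5^12 = 244140625
p_4^5 = 7^5 = 16807
p_5^12 = 11^12 = 3138428376721
p_6^2 = 13^2 = 169
Product = 52232452780991743025390625000

52232452780991743025390625000


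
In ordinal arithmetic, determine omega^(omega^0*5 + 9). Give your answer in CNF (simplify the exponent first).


omega^(omega^0*5 + 9):
omega^0 = 1, so the exponent is 5 + 9 = 14 (finite ordinal addition).
Result = omega^14, already a single CNF term.

omega^14


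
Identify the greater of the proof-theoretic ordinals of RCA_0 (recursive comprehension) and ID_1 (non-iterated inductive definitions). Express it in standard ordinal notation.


Proof-theoretic ordinal of RCA_0 (recursive comprehension): omega^omega
Proof-theoretic ordinal of ID_1 (non-iterated inductive definitions): psi_0(epsilon_{Omega+1})
Comparing: omega^omega < psi_0(epsilon_{Omega+1}).
The larger ordinal is psi_0(epsilon_{Omega+1}) (from ID_1 (non-iterated inductive definitions)).

psi_0(epsilon_{Omega+1})


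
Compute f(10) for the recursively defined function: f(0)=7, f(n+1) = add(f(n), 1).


f(0) = 7
f(1) = add(f(0), 1) = add(7, 1) = 8
f(2) = add(f(1), 1) = add(8, 1) = 9
f(3) = add(f(2), 1) = add(9, 1) = 10
f(4) = add(f(3), 1) = add(10, 1) = 11
f(5) = add(f(4), 1) = add(11, 1) = 12
f(6) = add(f(5), 1) = add(12, 1) = 13
f(7) = add(f(6), 1) = add(13, 1) = 14
f(8) = add(f(7), 1) = add(14, 1) = 15
f(9) = add(f(8), 1) = add(15, 1) = 16
f(10) = add(f(9), 1) = add(16, 1) = 17


17


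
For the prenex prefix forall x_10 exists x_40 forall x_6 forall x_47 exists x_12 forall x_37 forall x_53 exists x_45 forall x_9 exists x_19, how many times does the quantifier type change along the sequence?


Walk the prefix and count type changes:
  position 1: forall -> exists <-- alternation
  position 2: exists -> forall <-- alternation
  position 3: forall -> forall
  position 4: forall -> exists <-- alternation
  position 5: exists -> forall <-- alternation
  position 6: forall -> forall
  position 7: forall -> exists <-- alternation
  position 8: exists -> forall <-- alternation
  position 9: forall -> exists <-- alternation
Total alternations = 7

7


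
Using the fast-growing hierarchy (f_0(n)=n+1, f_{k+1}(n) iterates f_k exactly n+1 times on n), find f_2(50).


f_2(50) = f_1^51(50)
f_1(m) = 2m + 1.
Iterating: f_1^k(n) = 2^k*(n+1) - 1.
f_2(50) = 2^51*(50+1) - 1 = 2251799813685248*51 - 1 = 114841790497947647

114841790497947647


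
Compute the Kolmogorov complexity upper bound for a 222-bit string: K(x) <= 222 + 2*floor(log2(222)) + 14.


floor(log2(222)) = 7
2 * 7 = 14
K(x) <= 222 + 14 + 14 = 250

250


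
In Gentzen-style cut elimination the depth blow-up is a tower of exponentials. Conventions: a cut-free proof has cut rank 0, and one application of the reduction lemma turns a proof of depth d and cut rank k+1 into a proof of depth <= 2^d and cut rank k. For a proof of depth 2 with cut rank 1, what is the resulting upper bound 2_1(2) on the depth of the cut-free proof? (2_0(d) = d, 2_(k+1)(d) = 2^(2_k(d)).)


Each rank reduction sends depth d to at most 2^d; cut rank r needs r reductions.
2_0(2) = 2
2_1(2) = 2^2 = 4
Cut-free depth bound = 4

4


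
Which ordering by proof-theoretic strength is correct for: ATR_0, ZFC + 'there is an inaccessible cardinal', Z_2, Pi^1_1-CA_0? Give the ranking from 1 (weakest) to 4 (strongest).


Ordering by consistency strength:
1. ATR_0
2. Pi^1_1-CA_0
3. Z_2
4. ZFC + 'there is an inaccessible cardinal'


ATR_0=1, ZFC + 'there is an inaccessible cardinal'=4, Z_2=3, Pi^1_1-CA_0=2


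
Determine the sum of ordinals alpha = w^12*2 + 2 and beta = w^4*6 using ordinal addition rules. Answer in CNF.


Ordinal addition (w^12*2 + 2) + w^4*6:
alpha's leading term has exponent 12 > beta's exponent 4, so it survives.
alpha's tail term has exponent 0 < beta's exponent 4, so it is absorbed by beta.
In ordinal addition, any term followed by a strictly larger-exponent term is absorbed.
Result = w^12*2 + w^4*6

w^12*2 + w^4*6


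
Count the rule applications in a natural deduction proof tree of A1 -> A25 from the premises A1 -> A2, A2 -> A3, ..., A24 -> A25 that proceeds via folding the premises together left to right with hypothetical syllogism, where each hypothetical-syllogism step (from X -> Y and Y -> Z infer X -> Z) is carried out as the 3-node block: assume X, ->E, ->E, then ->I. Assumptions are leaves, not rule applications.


There are 24 premises in the chain. The first HS step combines premises 1 and 2; each further premise needs one more HS step.
So 24 premises require 24 - 1 = 23 hypothetical-syllogism steps.
Each HS step uses 3 inference nodes (->E, ->E, ->I).
23 * 3 = 69 total inference nodes.

69


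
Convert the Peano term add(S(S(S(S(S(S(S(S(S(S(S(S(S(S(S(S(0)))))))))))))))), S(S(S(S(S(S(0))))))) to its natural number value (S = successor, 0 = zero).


add(S^16(0), S^6(0)):
S^16(0) = 16
S^6(0) = 6
16 + 6 = 22

22


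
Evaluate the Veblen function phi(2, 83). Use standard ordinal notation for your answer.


phi(2, 83):
phi(2, beta) = zeta_beta (the beta-th zeta number, fixed point of epsilon).
phi(2, 83) = zeta_83

zeta_83


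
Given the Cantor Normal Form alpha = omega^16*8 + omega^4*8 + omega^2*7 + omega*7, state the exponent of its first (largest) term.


CNF: omega^16*8 + omega^4*8 + omega^2*7 + omega*7
The leading term is omega^16*8, which has exponent 16.

16


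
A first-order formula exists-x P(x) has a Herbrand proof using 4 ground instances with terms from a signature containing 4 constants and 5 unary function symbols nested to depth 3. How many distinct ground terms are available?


Herbrand terms by depth:
Depth 0: 4 constants
Depth 1: 20 new terms (running total: 24)
Depth 2: 100 new terms (running total: 124)
Depth 3: 500 new terms (running total: 624)
Total distinct ground terms = 624

624


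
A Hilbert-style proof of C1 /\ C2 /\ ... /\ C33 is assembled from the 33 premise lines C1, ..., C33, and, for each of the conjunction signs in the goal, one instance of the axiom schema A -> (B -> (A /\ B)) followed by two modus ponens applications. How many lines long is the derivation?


Conjoining 33 premises:
- 33 premise lines
- the goal has 32 conjunction signs; each costs 1 axiom instance + 2 MP = 3 lines: 3 * 32 = 96
Total = 33 + 96 = 129 lines.

129


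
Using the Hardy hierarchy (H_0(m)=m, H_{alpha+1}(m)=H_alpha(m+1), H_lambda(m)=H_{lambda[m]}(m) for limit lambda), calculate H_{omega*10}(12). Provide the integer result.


H_{omega*10}(12):
For the Hardy hierarchy, H_{omega*k}(n) = 2^k * n.
2^10 = 1024.
1024 * 12 = 12288

12288


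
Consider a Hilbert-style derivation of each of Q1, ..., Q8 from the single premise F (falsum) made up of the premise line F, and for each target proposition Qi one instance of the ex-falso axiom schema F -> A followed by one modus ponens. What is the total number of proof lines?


Ex falso, line by line:
- 1 premise line (F)
- 8 targets, each needing 1 axiom instance (F -> Qi) + 1 MP = 2 lines: 2 * 8 = 16
Total = 1 + 16 = 17 lines.

17


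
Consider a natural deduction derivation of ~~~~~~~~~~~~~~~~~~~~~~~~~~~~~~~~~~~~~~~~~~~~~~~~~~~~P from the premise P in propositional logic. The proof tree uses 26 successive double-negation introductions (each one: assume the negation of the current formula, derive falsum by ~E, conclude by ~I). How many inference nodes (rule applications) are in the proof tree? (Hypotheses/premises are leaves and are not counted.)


Each double-negation introduction (from C infer ~~C) uses 2 inference nodes: one ~E (C and ~C give falsum) and one ~I (discharge ~C).
26 double negations = 26 * 2 = 52 inference nodes.

52


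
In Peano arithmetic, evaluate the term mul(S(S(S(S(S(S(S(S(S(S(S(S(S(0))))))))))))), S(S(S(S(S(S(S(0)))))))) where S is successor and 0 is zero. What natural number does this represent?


mul(S^13(0), S^7(0)):
S^13(0) = 13
S^7(0) = 7
13 * 7 = 91

91


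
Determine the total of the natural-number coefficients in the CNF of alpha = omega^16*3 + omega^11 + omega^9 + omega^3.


CNF: omega^16*3 + omega^11 + omega^9 + omega^3
Coefficients: 3 + 1 + 1 + 1 = 6

6


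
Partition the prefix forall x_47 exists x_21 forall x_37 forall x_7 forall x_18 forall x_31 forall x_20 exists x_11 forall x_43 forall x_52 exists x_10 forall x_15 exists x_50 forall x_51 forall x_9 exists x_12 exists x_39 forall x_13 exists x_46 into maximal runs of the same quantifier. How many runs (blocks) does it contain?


Alternations = 11.
Blocks = alternations + 1 = 12

12


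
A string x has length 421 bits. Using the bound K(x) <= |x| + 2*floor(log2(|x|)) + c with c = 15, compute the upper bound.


floor(log2(421)) = 8
2 * 8 = 16
K(x) <= 421 + 16 + 15 = 452

452


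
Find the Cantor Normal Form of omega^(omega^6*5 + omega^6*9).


omega^(omega^6*5 + omega^6*9):
Both terms of the exponent have the same exponent 6, so they merge: omega^6*5 + omega^6*9 = omega^6*(5+9) = omega^6*14.
omega raised to a CNF ordinal is a single CNF term: Result = omega^(omega^6*14)

omega^(omega^6*14)


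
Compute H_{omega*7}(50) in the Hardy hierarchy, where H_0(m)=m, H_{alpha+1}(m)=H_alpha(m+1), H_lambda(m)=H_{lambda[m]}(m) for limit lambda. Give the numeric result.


H_{omega*7}(50):
For the Hardy hierarchy, H_{omega*k}(n) = 2^k * n.
2^7 = 128.
128 * 50 = 6400

6400


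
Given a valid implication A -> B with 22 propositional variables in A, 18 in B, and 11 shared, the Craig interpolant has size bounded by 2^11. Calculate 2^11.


Shared atoms = 11
Craig interpolant size bound = 2^11
= 2048

2048


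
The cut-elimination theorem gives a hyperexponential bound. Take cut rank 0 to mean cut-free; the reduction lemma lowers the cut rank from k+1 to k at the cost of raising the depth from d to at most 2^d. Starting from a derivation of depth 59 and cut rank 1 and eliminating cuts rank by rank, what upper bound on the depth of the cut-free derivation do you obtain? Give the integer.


Each rank reduction sends depth d to at most 2^d; cut rank r needs r reductions.
2_0(59) = 59
2_1(59) = 2^59 = 576460752303423488
Cut-free depth bound = 576460752303423488

576460752303423488


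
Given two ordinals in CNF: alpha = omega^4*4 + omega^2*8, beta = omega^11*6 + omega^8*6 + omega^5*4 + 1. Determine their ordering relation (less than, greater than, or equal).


Compare term by term from highest exponent:
alpha = omega^4*4 + omega^2*8
beta = omega^11*6 + omega^8*6 + omega^5*4 + 1
Term 1: alpha has omega^4*4, beta has omega^11*6
Term 2: alpha has omega^2*8, beta has omega^8*6
Term 3: alpha has omega^0*0, beta has omega^5*4
Term 4: alpha has omega^0*0, beta has omega^0*1
Result: alpha < beta

alpha < beta


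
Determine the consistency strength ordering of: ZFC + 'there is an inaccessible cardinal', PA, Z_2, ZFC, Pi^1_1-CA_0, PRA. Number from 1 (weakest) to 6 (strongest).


Ordering by consistency strength:
1. PRA
2. PA
3. Pi^1_1-CA_0
4. Z_2
5. ZFC
6. ZFC + 'there is an inaccessible cardinal'


ZFC + 'there is an inaccessible cardinal'=6, PA=2, Z_2=4, ZFC=5, Pi^1_1-CA_0=3, PRA=1


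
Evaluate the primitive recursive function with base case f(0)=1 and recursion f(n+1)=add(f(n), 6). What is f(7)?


f(0) = 1
f(1) = add(f(0), 6) = add(1, 6) = 7
f(2) = add(f(1), 6) = add(7, 6) = 13
f(3) = add(f(2), 6) = add(13, 6) = 19
f(4) = add(f(3), 6) = add(19, 6) = 25
f(5) = add(f(4), 6) = add(25, 6) = 31
f(6) = add(f(5), 6) = add(31, 6) = 37
f(7) = add(f(6), 6) = add(37, 6) = 43


43
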